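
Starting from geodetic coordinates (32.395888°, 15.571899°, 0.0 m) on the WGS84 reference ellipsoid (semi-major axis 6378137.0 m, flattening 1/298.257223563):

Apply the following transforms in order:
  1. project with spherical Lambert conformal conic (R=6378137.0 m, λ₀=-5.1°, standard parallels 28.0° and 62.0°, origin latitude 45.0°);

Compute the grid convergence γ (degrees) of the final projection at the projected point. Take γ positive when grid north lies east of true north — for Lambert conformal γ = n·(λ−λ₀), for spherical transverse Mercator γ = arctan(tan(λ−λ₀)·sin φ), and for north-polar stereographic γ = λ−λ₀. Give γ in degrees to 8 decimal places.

14.84500528

start: φ=32.395888°, λ=15.571899°, h=0.000 m
→ into lcc (λ₀=-5.1°): φ=32.39588800°, λ−λ₀=20.67189900°
convergence γ = 14.84500528°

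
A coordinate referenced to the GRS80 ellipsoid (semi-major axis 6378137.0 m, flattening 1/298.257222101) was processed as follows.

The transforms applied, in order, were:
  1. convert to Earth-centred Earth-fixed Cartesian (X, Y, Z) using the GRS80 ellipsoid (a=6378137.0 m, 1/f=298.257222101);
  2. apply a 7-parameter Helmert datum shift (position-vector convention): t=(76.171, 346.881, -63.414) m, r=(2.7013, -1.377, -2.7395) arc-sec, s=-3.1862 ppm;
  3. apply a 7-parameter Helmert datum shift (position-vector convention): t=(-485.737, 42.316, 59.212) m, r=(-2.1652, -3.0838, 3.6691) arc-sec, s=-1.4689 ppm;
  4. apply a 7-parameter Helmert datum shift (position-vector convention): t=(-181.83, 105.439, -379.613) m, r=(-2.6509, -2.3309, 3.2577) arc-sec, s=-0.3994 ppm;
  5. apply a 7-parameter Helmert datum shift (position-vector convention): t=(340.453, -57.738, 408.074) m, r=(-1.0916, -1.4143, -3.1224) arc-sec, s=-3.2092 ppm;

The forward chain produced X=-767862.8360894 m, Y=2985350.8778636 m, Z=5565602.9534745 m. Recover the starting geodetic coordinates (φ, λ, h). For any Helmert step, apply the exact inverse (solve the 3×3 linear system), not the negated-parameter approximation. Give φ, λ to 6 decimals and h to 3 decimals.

start: X=-767862.8361, Y=2985350.8779, Z=5565602.9535 m
→ Helmert⁻¹: X=-768212.7873, Y=2985377.1151, Z=5565233.8061
→ Helmert⁻¹: X=-767921.2213, Y=2985213.4673, Z=5565662.6856
→ Helmert⁻¹: X=-767300.3009, Y=2985130.7615, Z=5565654.4561
→ Helmert⁻¹: X=-767381.4042, Y=2984856.0887, Z=5565701.6361
→ geod (Bowring, a=6378137.000): φ=61.18798200°, λ=104.41801800°, h=266.8470 m

φ=61.187982°, λ=104.418018°, h=266.847 m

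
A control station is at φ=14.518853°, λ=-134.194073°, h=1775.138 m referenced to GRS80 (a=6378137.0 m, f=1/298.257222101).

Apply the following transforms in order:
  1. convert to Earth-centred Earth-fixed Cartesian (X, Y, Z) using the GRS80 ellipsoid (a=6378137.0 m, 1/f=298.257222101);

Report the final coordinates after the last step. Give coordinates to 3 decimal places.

X=-4306258.535 m, Y=-4429139.444 m, Z=1589064.752 m

start: φ=14.518853°, λ=-134.194073°, h=1775.138 m
→ ECEF (a=6378137.000, f=1/298.257222101): X=-4306258.5354, Y=-4429139.4437, Z=1589064.7519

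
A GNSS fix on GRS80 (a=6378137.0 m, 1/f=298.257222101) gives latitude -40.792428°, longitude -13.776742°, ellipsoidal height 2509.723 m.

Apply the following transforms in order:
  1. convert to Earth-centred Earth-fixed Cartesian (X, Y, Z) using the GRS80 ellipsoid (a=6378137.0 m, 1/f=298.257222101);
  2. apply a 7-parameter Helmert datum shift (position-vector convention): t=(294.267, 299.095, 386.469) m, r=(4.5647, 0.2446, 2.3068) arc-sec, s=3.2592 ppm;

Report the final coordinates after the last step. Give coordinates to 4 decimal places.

start: φ=-40.792428°, λ=-13.776742°, h=2509.723 m
→ ECEF (a=6378137.000, f=1/298.257222101): X=4698410.2464, Y=-1152018.1616, Z=-4146638.4876
→ Helmert 7p (PV): X=4698727.7930, Y=-1151578.5089, Z=-4146296.5996

X=4698727.7930 m, Y=-1151578.5089 m, Z=-4146296.5996 m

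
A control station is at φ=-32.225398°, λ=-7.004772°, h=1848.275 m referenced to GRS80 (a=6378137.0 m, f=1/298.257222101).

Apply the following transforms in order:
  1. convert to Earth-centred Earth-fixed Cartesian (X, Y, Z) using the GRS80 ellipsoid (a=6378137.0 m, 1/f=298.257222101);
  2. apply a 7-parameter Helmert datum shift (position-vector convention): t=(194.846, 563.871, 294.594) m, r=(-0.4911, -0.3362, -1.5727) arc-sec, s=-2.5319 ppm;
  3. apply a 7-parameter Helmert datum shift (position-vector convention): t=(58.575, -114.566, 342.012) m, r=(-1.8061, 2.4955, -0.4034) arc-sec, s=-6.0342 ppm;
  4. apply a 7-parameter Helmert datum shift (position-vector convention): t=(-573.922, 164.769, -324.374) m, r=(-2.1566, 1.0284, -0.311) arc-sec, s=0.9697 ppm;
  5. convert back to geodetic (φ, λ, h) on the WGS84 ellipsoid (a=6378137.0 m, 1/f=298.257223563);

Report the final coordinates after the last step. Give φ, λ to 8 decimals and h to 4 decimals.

φ=-32.22563747°, λ=-7.00019372°, h=1301.1722 m

start: φ=-32.225398°, λ=-7.004772°, h=1848.275 m
→ ECEF (a=6378137.000, f=1/298.257222101): X=5362012.2208, Y=-658825.6400, Z=-3382587.1297
→ Helmert 7p (PV): X=5362193.9808, Y=-658309.0380, Z=-3382273.6629
→ Helmert 7p (PV): X=5362177.9915, Y=-658459.7344, Z=-3381970.3516
→ Helmert 7p (PV): X=5361591.4145, Y=-658339.0490, Z=-3382317.8555
→ geod (Bowring, a=6378137.000): φ=-32.22563747°, λ=-7.00019372°, h=1301.1722 m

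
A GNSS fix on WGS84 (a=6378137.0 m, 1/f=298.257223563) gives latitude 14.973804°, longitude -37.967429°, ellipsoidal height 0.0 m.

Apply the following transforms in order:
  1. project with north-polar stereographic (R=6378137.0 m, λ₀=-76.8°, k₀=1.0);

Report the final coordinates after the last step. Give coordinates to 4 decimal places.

start: φ=14.973804°, λ=-37.967429°, h=0.000 m
→ stereo (R=6378137.0, λ₀=-76.8°): E=6140585.4856, N=-7628463.7064

E=6140585.4856 m, N=-7628463.7064 m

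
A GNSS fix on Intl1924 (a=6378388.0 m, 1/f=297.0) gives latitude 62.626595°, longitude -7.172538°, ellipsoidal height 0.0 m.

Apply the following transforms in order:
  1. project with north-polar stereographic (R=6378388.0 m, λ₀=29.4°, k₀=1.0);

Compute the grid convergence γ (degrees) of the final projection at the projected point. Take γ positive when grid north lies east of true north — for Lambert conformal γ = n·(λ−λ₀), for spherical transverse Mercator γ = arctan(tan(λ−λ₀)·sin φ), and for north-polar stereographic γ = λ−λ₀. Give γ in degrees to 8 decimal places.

-36.57253800

start: φ=62.626595°, λ=-7.172538°, h=0.000 m
→ into stereo (λ₀=29.4°): φ=62.62659500°, λ−λ₀=-36.57253800°
convergence γ = -36.57253800°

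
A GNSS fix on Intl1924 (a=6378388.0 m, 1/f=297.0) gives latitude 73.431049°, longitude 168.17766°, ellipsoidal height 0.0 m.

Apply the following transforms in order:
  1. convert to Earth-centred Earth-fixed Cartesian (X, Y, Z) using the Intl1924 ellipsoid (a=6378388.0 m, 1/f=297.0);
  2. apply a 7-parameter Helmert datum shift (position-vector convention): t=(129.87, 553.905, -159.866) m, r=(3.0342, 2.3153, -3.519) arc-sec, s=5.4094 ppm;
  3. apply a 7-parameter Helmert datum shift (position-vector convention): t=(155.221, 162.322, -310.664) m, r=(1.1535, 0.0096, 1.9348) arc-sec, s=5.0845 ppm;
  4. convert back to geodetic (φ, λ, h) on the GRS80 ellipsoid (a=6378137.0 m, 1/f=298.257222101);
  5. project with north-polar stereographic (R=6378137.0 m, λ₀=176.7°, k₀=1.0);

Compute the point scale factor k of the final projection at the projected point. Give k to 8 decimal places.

1.02120064

start: φ=73.431049°, λ=168.177660°, h=0.000 m
→ ECEF (a=6378388.000, f=1/297.0): X=-1785858.1329, Y=373811.9688, Z=6091279.4031
→ Helmert 7p (PV): X=-1785663.1715, Y=374308.7593, Z=6091178.0323
→ Helmert 7p (PV): X=-1785520.2573, Y=374422.1706, Z=6090900.5153
→ geod (Bowring, a=6378137.000): φ=73.43139757°, λ=168.15672847°, h=-254.6923 m
→ into stereo (λ₀=176.7°): φ=73.43139757°, λ−λ₀=-8.54327153°
scale k = 1.02120064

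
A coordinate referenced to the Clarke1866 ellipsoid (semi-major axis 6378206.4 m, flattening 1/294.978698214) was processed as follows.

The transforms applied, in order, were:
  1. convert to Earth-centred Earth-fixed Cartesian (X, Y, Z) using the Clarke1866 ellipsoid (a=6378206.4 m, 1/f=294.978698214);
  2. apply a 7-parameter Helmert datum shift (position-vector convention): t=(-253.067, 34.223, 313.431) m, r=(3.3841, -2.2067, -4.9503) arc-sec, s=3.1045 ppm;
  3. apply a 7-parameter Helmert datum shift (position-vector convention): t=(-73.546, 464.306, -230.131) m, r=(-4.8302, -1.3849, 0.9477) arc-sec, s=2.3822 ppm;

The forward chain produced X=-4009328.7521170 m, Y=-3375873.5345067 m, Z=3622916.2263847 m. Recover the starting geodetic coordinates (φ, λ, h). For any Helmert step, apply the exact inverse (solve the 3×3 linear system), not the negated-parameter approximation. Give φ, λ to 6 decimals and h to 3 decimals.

start: X=-4009328.7521, Y=-3375873.5345, Z=3622916.2264 m
→ Helmert⁻¹: X=-4009236.8423, Y=-3376396.2202, Z=3623085.5784
→ Helmert⁻¹: X=-4008851.5367, Y=-3376456.7337, Z=3622859.1849
→ geod (Bowring, a=6378206.400): φ=34.83492500°, λ=-139.89422800°, h=343.5400 m

φ=34.834925°, λ=-139.894228°, h=343.540 m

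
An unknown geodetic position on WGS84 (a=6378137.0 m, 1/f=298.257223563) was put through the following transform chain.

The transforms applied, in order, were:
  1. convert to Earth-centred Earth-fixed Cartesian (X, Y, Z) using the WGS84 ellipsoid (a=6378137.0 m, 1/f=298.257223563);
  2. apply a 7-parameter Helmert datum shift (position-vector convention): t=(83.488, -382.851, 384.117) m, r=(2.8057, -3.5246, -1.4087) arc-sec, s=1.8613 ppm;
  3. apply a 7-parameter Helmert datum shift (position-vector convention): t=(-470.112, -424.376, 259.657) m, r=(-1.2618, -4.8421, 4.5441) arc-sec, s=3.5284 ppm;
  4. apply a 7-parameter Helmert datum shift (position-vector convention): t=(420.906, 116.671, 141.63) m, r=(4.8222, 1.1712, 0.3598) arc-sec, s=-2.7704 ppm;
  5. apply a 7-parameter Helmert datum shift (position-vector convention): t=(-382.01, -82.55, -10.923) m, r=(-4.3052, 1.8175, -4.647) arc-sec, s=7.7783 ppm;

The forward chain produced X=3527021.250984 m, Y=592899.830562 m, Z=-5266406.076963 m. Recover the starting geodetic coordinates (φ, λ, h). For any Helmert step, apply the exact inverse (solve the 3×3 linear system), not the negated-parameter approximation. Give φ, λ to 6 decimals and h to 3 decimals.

start: X=3527021.2510, Y=592899.8306, Z=-5266406.0770 m
→ Helmert⁻¹: X=3527408.8644, Y=593167.1577, Z=-5266310.7283
→ Helmert⁻¹: X=3527028.6676, Y=592922.8544, Z=-5266460.7833
→ Helmert⁻¹: X=3527375.7653, Y=593299.6461, Z=-5266781.0335
→ Helmert⁻¹: X=3527191.6527, Y=593633.8343, Z=-5267223.6934
→ geod (Bowring, a=6378137.000): φ=-55.99941100°, λ=9.55347000°, h=3399.3020 m

φ=-55.999411°, λ=9.553470°, h=3399.302 m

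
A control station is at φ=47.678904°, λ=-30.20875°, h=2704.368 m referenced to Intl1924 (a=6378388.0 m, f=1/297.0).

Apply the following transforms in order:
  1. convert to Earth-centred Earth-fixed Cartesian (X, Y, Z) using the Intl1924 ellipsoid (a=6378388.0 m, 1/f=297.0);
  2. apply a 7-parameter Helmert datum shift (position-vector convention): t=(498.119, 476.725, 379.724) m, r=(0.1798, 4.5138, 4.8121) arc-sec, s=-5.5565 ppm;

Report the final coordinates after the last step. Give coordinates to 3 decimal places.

X=3720316.656 m, Y=-2165098.016 m, Z=4695270.325 m

start: φ=47.678904°, λ=-30.208750°, h=2704.368 m
→ ECEF (a=6378388.000, f=1/297.0): X=3719685.9383, Y=-2165669.4611, Z=4694999.9754
→ Helmert 7p (PV): X=3720316.6556, Y=-2165098.0164, Z=4695270.3245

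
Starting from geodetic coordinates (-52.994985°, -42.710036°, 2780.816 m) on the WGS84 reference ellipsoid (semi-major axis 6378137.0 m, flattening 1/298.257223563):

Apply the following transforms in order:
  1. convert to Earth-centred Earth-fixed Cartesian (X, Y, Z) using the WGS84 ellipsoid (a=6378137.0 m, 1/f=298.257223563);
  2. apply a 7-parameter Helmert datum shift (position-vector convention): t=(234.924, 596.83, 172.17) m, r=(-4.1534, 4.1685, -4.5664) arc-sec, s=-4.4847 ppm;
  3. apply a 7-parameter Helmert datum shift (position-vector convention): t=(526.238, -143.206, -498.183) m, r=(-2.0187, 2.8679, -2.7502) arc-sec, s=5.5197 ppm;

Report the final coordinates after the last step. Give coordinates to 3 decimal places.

X=2828579.905 m, Y=-2610396.956 m, Z=-5072777.948 m

start: φ=-52.994985°, λ=-42.710036°, h=2780.816 m
→ ECEF (a=6378137.000, f=1/298.257223563): X=2828081.4478, Y=-2610595.7810, Z=-5072428.3226
→ Helmert 7p (PV): X=2828143.3837, Y=-2610151.9918, Z=-5072237.9906
→ Helmert 7p (PV): X=2828579.9053, Y=-2610396.9558, Z=-5072777.9479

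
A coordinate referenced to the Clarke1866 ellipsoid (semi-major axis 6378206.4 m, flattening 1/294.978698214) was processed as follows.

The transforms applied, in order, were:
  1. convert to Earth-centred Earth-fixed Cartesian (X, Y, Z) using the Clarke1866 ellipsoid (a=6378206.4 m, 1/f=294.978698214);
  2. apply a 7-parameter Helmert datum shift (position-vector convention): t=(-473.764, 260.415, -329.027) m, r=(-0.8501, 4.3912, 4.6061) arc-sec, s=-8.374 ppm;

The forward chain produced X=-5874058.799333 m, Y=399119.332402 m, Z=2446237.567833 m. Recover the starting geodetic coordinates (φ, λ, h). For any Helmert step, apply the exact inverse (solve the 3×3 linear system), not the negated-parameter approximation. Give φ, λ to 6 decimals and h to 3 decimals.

start: X=-5874058.7993, Y=399119.3324, Z=2446237.5678 m
→ Helmert⁻¹: X=-5873677.3946, Y=398983.3397, Z=2446463.6814
→ geod (Bowring, a=6378206.400): φ=22.70381500°, λ=176.11401900°, h=292.1890 m

φ=22.703815°, λ=176.114019°, h=292.189 m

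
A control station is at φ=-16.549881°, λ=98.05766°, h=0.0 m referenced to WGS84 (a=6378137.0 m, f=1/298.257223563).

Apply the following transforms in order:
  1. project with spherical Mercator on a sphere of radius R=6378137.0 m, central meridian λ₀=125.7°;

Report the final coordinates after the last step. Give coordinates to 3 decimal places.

start: φ=-16.549881°, λ=98.057660°, h=0.000 m
→ merc (R=6378137.0, λ₀=125.7°): E=-3077131.2131, N=-1868490.8309

E=-3077131.213 m, N=-1868490.831 m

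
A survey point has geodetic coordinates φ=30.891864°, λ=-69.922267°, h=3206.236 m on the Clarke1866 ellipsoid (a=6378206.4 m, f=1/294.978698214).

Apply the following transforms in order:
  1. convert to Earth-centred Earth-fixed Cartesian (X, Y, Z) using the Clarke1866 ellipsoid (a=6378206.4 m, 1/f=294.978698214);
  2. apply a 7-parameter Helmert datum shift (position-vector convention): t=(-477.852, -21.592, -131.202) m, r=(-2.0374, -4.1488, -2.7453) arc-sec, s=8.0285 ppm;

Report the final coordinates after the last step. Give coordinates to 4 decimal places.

start: φ=30.891864°, λ=-69.922267°, h=3206.236 m
→ ECEF (a=6378206.400, f=1/294.978698214): X=1881605.4640, Y=-5147926.8777, Z=3257081.2617
→ Helmert 7p (PV): X=1881008.6878, Y=-5147982.6710, Z=3257064.9056

X=1881008.6878 m, Y=-5147982.6710 m, Z=3257064.9056 m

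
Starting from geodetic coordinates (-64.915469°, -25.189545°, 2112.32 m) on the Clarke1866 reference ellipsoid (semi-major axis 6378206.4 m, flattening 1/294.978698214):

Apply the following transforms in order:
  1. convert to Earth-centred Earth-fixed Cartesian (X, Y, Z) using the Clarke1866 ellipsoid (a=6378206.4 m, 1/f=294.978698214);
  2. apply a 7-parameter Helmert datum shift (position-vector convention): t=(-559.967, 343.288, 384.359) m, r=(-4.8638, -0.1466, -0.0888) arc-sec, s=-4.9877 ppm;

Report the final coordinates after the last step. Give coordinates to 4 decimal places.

X=2453990.4469 m, Y=-1154268.5223 m, Z=-5755000.2148 m

start: φ=-64.915469°, λ=-25.189545°, h=2112.320 m
→ ECEF (a=6378206.400, f=1/294.978698214): X=2454559.0630, Y=-1154480.7971, Z=-5755442.2477
→ Helmert 7p (PV): X=2453990.4469, Y=-1154268.5223, Z=-5755000.2148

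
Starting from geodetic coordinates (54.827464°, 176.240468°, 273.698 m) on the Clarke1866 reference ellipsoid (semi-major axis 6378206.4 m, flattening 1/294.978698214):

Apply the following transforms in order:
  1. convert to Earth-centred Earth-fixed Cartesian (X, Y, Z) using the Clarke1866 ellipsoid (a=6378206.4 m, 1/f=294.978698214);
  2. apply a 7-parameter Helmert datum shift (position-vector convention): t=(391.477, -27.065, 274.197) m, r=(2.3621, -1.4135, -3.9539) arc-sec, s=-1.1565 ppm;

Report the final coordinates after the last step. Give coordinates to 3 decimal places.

start: φ=54.827464°, λ=176.240468°, h=273.698 m
→ ECEF (a=6378206.400, f=1/294.978698214): X=-3674675.0709, Y=241464.8984, Z=5190364.5911
→ Helmert 7p (PV): X=-3674310.2842, Y=241448.5552, Z=5190610.3688

X=-3674310.284 m, Y=241448.555 m, Z=5190610.369 m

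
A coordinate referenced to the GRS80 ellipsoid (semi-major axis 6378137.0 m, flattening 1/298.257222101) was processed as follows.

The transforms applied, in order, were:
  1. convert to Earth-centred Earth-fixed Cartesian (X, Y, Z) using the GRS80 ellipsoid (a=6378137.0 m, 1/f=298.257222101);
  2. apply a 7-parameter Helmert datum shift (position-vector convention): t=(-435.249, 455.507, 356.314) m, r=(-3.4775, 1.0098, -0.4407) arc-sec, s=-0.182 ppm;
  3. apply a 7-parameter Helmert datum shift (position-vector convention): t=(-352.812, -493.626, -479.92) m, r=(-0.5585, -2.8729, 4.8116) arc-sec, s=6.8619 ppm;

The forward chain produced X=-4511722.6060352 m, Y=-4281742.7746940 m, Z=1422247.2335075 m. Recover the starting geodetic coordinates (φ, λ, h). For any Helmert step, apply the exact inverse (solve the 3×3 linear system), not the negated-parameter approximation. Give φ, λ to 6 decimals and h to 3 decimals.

φ=12.965311°, λ=-136.494347°, h=2908.970 m

start: X=-4511722.6060, Y=-4281742.7747, Z=1422247.2335 m
→ Helmert⁻¹: X=-4511418.8880, Y=-4281118.3846, Z=1422768.6350
→ Helmert⁻¹: X=-4510982.2752, Y=-4281608.2883, Z=1422318.3104
→ geod (Bowring, a=6378137.000): φ=12.96531100°, λ=-136.49434700°, h=2908.9700 m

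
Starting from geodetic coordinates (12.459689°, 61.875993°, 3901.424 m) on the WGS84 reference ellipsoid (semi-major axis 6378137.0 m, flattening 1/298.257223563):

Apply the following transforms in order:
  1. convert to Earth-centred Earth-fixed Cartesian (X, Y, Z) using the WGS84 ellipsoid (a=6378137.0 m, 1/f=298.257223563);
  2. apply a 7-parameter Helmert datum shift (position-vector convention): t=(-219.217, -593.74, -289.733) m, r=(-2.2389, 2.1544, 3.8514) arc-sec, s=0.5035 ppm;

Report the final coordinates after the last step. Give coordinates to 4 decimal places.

start: φ=12.459689°, λ=61.875993°, h=3901.424 m
→ ECEF (a=6378137.000, f=1/298.257223563): X=2937978.9533, Y=5496801.1664, Z=1367942.7667
→ Helmert 7p (PV): X=2937672.8666, Y=5496279.9006, Z=1367563.3708

X=2937672.8666 m, Y=5496279.9006 m, Z=1367563.3708 m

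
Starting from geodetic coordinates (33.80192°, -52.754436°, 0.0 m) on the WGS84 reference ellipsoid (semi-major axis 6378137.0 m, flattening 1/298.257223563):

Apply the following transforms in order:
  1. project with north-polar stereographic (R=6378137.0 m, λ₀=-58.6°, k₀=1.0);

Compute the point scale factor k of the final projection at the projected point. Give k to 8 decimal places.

1.28507990

start: φ=33.801920°, λ=-52.754436°, h=0.000 m
→ into stereo (λ₀=-58.6°): φ=33.80192000°, λ−λ₀=5.84556400°
scale k = 1.28507990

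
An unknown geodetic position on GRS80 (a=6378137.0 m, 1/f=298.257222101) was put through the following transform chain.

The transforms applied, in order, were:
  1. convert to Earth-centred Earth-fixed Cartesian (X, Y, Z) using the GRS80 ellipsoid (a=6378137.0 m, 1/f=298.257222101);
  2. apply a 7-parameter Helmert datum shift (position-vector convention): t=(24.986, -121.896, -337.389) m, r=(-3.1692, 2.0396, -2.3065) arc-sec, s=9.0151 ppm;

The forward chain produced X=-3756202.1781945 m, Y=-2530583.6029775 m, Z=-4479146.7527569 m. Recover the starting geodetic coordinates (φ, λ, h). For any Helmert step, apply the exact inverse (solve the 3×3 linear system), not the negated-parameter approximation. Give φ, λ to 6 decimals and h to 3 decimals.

φ=-44.873630°, λ=-146.032758°, h=2037.917 m

start: X=-3756202.1782, Y=-2530583.6030, Z=-4479146.7528 m
→ Helmert⁻¹: X=-3756120.7181, Y=-2530412.0804, Z=-4478845.0078
→ geod (Bowring, a=6378137.000): φ=-44.87363000°, λ=-146.03275800°, h=2037.9170 m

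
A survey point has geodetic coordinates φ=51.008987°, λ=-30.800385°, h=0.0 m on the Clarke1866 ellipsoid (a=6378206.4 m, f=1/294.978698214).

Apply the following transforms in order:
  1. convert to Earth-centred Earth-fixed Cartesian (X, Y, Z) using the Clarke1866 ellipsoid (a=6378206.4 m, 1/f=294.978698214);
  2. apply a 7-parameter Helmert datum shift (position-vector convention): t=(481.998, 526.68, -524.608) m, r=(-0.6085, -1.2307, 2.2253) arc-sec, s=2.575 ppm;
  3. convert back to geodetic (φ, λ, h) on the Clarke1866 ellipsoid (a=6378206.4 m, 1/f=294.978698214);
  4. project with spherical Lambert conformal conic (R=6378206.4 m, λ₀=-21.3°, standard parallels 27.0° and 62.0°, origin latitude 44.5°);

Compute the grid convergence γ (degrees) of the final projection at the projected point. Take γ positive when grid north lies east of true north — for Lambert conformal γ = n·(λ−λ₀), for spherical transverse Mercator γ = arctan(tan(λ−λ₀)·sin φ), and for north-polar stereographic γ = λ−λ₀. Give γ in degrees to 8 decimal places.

-6.76165708

start: φ=51.008987°, λ=-30.800385°, h=0.000 m
→ ECEF (a=6378206.400, f=1/294.978698214): X=3454197.1658, Y=-2059146.2311, Z=4933969.6100
→ Helmert 7p (PV): X=3454680.8346, Y=-2058573.0318, Z=4933484.3915
→ geod (Bowring, a=6378206.400): φ=51.00539010°, λ=-30.78984176°, h=-300.3508 m
→ into lcc (λ₀=-21.3°): φ=51.00539010°, λ−λ₀=-9.48984176°
convergence γ = -6.76165708°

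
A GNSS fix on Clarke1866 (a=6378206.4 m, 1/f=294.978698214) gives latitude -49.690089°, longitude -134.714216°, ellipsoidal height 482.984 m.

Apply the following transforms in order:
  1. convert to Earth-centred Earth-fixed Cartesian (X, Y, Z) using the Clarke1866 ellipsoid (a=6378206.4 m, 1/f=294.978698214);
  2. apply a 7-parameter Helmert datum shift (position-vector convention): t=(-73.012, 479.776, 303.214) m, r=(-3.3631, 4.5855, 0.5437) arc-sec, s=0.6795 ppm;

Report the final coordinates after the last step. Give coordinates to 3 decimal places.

X=-2909199.655 m, Y=-2937799.012 m, Z=-4840312.163 m

start: φ=-49.690089°, λ=-134.714216°, h=482.984 m
→ ECEF (a=6378206.400, f=1/294.978698214): X=-2909024.7963, Y=-2938190.1967, Z=-4840724.6656
→ Helmert 7p (PV): X=-2909199.6550, Y=-2937799.0121, Z=-4840312.1634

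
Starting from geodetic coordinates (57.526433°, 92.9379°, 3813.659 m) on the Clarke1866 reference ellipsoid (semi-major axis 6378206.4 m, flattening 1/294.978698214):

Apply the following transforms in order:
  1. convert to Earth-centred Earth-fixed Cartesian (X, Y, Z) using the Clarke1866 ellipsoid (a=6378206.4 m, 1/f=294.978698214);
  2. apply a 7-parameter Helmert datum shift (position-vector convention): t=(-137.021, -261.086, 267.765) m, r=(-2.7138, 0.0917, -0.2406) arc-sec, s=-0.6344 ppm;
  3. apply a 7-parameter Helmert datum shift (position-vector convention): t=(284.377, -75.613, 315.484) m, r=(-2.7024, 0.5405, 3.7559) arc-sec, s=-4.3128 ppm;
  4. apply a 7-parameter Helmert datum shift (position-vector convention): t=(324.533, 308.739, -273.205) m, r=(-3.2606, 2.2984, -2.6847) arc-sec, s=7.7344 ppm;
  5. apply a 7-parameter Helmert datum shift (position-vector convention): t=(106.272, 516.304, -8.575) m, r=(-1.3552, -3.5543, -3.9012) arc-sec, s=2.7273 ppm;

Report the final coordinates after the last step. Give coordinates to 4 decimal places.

start: φ=57.526433°, λ=92.937900°, h=3813.659 m
→ ECEF (a=6378206.400, f=1/294.978698214): X=-176048.3966, Y=3430337.4390, Z=5360621.0747
→ Helmert 7p (PV): X=-176178.9214, Y=3430144.9111, Z=5360840.3847
→ Helmert 7p (PV): X=-175942.1966, Y=3430121.5318, Z=5361088.2699
→ Helmert 7p (PV): X=-175514.6395, Y=3430543.8387, Z=5360804.2670
→ Helmert 7p (PV): X=-175436.3384, Y=3431108.0400, Z=5360784.7487

X=-175436.3384 m, Y=3431108.0400 m, Z=5360784.7487 m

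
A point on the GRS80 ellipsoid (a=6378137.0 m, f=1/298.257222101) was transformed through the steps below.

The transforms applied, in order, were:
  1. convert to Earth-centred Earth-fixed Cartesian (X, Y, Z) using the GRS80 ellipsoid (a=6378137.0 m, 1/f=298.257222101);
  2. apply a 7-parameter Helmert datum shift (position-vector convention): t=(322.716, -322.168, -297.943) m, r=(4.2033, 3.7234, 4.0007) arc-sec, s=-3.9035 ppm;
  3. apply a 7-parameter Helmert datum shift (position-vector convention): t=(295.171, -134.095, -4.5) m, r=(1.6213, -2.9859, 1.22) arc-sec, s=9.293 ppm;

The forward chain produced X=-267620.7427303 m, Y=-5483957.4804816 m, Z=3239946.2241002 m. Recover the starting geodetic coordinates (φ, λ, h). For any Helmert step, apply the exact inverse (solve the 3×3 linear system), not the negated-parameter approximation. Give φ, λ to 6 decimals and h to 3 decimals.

start: X=-267620.7427, Y=-5483957.4805, Z=3239946.2241 m
→ Helmert⁻¹: X=-267898.9569, Y=-5483745.3732, Z=3239967.5974
→ Helmert⁻¹: X=-268387.5691, Y=-5483373.3710, Z=3240385.0852
→ geod (Bowring, a=6378137.000): φ=30.71951200°, λ=-92.80214600°, h=2321.4760 m

φ=30.719512°, λ=-92.802146°, h=2321.476 m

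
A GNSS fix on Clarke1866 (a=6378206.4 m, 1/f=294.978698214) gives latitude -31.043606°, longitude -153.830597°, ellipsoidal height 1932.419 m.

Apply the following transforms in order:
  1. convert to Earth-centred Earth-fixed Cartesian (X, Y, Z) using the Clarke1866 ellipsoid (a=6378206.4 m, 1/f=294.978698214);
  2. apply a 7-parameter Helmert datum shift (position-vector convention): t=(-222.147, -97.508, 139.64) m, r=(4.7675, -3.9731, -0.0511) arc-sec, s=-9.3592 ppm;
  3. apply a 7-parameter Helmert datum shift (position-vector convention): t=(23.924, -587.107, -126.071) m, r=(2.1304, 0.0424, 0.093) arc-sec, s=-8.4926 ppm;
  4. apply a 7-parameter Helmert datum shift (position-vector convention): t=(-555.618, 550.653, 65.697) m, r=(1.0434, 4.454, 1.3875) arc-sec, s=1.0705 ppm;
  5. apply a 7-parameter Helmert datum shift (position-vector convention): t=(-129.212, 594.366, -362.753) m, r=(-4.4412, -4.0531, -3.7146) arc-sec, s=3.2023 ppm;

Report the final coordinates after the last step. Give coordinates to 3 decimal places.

start: φ=-31.043606°, λ=-153.830597°, h=1932.419 m
→ ECEF (a=6378206.400, f=1/294.978698214): X=-4910431.0544, Y=-2412975.3094, Z=-3270856.5536
→ Helmert 7p (PV): X=-4910544.8384, Y=-2412973.4172, Z=-3270836.6572
→ Helmert 7p (PV): X=-4910478.7955, Y=-2413508.4634, Z=-3270958.8630
→ Helmert 7p (PV): X=-4911094.0669, Y=-2412976.8795, Z=-3270802.8414
→ Helmert 7p (PV): X=-4911218.1894, Y=-2412372.2226, Z=-3271220.6164

X=-4911218.189 m, Y=-2412372.223 m, Z=-3271220.616 m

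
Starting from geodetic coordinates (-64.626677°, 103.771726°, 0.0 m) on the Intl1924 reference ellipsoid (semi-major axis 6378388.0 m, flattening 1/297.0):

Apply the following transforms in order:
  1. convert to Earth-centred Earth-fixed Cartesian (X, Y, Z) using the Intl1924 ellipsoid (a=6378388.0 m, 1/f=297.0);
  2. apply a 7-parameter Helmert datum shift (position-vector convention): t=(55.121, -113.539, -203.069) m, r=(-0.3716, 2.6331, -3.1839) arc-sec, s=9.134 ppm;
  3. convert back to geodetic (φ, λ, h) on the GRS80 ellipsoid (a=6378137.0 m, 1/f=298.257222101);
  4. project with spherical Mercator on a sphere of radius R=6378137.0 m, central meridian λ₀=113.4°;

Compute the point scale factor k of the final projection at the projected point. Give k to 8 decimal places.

start: φ=-64.626677°, λ=103.771726°, h=0.000 m
→ ECEF (a=6378388.000, f=1/297.0): X=-652450.1405, Y=2661971.1972, Z=-5740126.0336
→ Helmert 7p (PV): X=-652433.1654, Y=2661881.7026, Z=-5740377.9996
→ geod (Bowring, a=6378137.000): φ=-64.62774664°, λ=103.77182671°, h=365.1378 m
→ into merc (λ₀=113.4°): φ=-64.62774664°, λ−λ₀=-9.62817329°
scale k = 2.33373522

2.33373522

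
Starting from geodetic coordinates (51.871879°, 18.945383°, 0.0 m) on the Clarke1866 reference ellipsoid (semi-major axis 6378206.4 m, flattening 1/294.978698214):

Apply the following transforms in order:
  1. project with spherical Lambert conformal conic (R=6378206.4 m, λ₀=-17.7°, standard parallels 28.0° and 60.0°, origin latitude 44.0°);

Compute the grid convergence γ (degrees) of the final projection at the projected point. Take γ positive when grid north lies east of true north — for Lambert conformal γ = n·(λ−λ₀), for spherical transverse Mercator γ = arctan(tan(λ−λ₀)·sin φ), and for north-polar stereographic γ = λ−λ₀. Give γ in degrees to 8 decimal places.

start: φ=51.871879°, λ=18.945383°, h=0.000 m
→ into lcc (λ₀=-17.7°): φ=51.87187900°, λ−λ₀=36.64538300°
convergence γ = 25.80431948°

25.80431948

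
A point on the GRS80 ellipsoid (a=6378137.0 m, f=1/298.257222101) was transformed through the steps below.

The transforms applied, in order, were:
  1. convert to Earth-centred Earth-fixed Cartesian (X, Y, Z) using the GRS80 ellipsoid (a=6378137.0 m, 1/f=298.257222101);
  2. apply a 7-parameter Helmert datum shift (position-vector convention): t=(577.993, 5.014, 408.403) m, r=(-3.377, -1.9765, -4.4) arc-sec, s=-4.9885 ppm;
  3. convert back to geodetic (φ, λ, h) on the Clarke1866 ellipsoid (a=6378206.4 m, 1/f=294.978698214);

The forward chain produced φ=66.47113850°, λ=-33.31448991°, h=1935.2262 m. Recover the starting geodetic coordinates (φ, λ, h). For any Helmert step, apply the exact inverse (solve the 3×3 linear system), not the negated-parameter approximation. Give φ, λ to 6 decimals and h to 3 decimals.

φ=66.471089°, λ=-33.321584°, h=1270.040 m

start: φ=66.471139°, λ=-33.314490°, h=1935.226 m
→ ECEF (a=6378206.400, f=1/294.978698214): X=2134545.9957, Y=-1402907.5182, Z=5826703.7352
→ Helmert⁻¹: X=2134064.4053, Y=-1402969.3960, Z=5826280.9778
→ geod (Bowring, a=6378137.000): φ=66.47108900°, λ=-33.32158400°, h=1270.0400 m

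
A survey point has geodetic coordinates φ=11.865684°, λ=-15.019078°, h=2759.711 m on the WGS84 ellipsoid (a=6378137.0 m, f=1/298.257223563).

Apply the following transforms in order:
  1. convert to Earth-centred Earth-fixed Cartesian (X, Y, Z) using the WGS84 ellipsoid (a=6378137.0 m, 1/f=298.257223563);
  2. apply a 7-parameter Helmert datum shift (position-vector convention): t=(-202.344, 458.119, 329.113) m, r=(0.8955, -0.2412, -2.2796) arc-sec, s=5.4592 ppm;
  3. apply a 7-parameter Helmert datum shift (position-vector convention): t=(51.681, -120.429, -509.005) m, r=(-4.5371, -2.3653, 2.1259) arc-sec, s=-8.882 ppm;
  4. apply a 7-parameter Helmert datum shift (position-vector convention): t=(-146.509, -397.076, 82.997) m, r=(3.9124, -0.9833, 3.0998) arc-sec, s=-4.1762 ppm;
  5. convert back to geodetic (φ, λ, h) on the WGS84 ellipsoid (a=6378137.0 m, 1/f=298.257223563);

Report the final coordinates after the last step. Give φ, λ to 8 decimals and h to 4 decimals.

start: φ=11.865684°, λ=-15.019078°, h=2759.711 m
→ ECEF (a=6378137.000, f=1/298.257223563): X=6032088.5882, Y=-1618446.1920, Z=1303432.7864
→ Helmert 7p (PV): X=6031899.7635, Y=-1618069.2332, Z=1303769.0424
→ Helmert 7p (PV): X=6031899.5953, Y=-1618084.4443, Z=1303353.2178
→ Helmert 7p (PV): X=6031745.9995, Y=-1618408.8360, Z=1303428.8352
→ geod (Bowring, a=6378137.000): φ=11.86628185°, λ=-15.01956149°, h=2425.6101 m

φ=11.86628185°, λ=-15.01956149°, h=2425.6101 m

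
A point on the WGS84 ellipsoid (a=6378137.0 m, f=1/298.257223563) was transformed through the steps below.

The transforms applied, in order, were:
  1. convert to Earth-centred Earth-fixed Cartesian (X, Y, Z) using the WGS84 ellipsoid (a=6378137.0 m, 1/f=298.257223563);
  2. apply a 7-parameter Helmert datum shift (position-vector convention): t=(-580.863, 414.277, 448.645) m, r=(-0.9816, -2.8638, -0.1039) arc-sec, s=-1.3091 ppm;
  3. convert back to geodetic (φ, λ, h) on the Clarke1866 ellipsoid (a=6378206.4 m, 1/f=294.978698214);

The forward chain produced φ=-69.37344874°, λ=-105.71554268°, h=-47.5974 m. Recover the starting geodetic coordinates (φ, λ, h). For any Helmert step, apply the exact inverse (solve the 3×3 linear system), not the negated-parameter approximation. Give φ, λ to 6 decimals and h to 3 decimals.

start: φ=-69.373449°, λ=-105.715543°, h=-47.597 m
→ ECEF (a=6378206.400, f=1/294.978698214): X=-610402.4727, Y=-2169316.8151, Z=-5946545.2943
→ Helmert⁻¹: X=-609903.8839, Y=-2169705.9383, Z=-5947003.5821
→ geod (Bowring, a=6378137.000): φ=-69.37147600°, λ=-105.70066200°, h=326.8210 m

φ=-69.371476°, λ=-105.700662°, h=326.821 m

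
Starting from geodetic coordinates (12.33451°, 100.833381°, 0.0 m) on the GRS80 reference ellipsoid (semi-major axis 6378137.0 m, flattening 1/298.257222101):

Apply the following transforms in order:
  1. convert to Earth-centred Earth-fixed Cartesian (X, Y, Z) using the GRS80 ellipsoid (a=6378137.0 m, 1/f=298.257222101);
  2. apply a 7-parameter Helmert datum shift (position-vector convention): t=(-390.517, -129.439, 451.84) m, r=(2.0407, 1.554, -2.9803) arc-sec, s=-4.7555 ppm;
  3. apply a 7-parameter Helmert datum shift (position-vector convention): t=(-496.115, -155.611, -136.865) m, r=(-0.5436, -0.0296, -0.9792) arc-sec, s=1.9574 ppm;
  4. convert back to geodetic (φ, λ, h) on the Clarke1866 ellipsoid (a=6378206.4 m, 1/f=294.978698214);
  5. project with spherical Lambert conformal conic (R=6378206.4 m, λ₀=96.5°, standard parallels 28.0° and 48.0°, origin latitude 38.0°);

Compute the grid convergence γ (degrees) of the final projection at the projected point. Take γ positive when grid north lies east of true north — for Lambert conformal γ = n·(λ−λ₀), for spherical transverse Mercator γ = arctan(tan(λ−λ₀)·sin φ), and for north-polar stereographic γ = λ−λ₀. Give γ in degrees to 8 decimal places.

start: φ=12.334510°, λ=100.833381°, h=0.000 m
→ ECEF (a=6378137.000, f=1/298.257222101): X=-1171300.8997, Y=6120798.1587, Z=1353575.9322
→ Helmert 7p (PV): X=-1171587.2104, Y=6120643.1445, Z=1354090.7162
→ Helmert 7p (PV): X=-1172056.7564, Y=6120508.6446, Z=1353940.2029
→ geod (Bowring, a=6378206.400): φ=12.33889671°, λ=100.84070696°, h=-119.6987 m
→ into lcc (λ₀=96.5°): φ=12.33889671°, λ−λ₀=4.34070696°
convergence γ = 2.68620414°

2.68620414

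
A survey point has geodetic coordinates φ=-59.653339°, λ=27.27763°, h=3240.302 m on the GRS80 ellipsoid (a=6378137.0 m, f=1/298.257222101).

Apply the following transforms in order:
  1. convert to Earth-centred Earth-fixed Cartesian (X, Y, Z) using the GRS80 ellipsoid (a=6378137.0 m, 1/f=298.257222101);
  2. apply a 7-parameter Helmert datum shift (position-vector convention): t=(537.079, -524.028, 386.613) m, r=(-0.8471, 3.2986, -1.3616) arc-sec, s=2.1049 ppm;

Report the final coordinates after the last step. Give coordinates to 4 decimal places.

start: φ=-59.653339°, λ=27.277630°, h=3240.302 m
→ ECEF (a=6378137.000, f=1/298.257222101): X=2872705.0365, Y=1481293.5376, Z=-5483861.7637
→ Helmert 7p (PV): X=2873170.2422, Y=1480731.1427, Z=-5483538.7177

X=2873170.2422 m, Y=1480731.1427 m, Z=-5483538.7177 m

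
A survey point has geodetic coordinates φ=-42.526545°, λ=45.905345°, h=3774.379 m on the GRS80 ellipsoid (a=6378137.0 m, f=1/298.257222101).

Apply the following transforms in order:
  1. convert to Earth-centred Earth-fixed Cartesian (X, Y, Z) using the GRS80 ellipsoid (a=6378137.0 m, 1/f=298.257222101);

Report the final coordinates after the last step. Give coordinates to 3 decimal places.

start: φ=-42.526545°, λ=45.905345°, h=3774.379 m
→ ECEF (a=6378137.000, f=1/298.257222101): X=3277743.6663, Y=3383000.5181, Z=-4291439.5044

X=3277743.666 m, Y=3383000.518 m, Z=-4291439.504 m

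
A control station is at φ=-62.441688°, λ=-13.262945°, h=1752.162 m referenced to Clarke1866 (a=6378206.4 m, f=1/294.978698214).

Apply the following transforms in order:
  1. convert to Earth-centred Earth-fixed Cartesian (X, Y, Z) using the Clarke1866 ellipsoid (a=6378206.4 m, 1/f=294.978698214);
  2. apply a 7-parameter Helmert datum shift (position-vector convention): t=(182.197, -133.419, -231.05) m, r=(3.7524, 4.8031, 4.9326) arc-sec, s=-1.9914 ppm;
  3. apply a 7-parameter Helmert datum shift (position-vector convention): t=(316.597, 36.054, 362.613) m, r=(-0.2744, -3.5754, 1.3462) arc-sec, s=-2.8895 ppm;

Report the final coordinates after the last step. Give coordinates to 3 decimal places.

start: φ=-62.441688°, λ=-13.262945°, h=1752.162 m
→ ECEF (a=6378206.400, f=1/294.978698214): X=2880636.1212, Y=-678986.7205, Z=-5632816.3303
→ Helmert 7p (PV): X=2880697.6529, Y=-678947.4273, Z=-5633115.5939
→ Helmert 7p (PV): X=2881108.0016, Y=-678898.1044, Z=-5632685.8668

X=2881108.002 m, Y=-678898.104 m, Z=-5632685.867 m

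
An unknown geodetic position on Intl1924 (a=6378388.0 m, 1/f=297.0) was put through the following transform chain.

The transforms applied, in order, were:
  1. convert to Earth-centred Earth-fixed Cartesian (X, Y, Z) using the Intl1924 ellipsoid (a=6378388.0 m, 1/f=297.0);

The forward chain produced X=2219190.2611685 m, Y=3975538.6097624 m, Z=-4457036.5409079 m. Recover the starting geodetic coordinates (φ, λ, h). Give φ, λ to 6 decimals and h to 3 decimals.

start: X=2219190.2612, Y=3975538.6098, Z=-4457036.5409 m
→ geod (Bowring, a=6378388.000): φ=-44.58294900°, λ=60.82925500°, h=3560.1990 m

φ=-44.582949°, λ=60.829255°, h=3560.199 m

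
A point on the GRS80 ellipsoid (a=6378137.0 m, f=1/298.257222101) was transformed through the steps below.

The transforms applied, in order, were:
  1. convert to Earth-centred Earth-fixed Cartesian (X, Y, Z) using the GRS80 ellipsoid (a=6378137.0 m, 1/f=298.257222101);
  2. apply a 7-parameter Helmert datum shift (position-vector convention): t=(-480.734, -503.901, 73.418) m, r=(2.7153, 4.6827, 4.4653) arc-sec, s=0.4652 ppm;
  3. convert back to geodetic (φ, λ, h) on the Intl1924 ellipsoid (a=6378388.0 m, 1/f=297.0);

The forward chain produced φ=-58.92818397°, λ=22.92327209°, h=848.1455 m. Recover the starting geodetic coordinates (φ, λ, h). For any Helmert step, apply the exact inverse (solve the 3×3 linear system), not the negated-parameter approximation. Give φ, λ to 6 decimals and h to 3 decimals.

start: φ=-58.928184°, λ=22.923272°, h=848.145 m
→ ECEF (a=6378388.000, f=1/297.0): X=3039895.4584, Y=1285557.4142, Z=-5440653.9716
→ Helmert⁻¹: X=3040526.1324, Y=1285923.2726, Z=-5440672.7595
→ geod (Bowring, a=6378137.000): φ=-58.92198400°, λ=22.92485700°, h=1421.6450 m

φ=-58.921984°, λ=22.924857°, h=1421.645 m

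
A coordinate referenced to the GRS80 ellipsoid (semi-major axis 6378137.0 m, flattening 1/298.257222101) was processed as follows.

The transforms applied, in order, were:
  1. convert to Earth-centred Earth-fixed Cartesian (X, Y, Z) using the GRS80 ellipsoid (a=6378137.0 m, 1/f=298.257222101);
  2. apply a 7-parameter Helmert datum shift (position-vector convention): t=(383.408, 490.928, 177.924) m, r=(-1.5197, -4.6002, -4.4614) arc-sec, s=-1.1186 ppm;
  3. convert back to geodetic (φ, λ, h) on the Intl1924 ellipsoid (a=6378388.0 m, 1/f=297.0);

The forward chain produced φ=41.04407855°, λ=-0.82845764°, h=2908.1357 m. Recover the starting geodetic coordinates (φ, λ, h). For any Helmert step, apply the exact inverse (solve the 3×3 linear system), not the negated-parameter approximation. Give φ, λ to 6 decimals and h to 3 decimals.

start: φ=41.044079°, λ=-0.828458°, h=2908.136 m
→ ECEF (a=6378388.000, f=1/297.0): X=4819286.6551, Y=-69688.4335, Z=4168096.7254
→ Helmert⁻¹: X=4819003.1062, Y=-70105.9147, Z=4167815.4718
→ geod (Bowring, a=6378137.000): φ=41.04299500°, λ=-0.83346900°, h=2725.8690 m

φ=41.042995°, λ=-0.833469°, h=2725.869 m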